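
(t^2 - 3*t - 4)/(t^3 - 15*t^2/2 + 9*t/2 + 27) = 2*(t^2 - 3*t - 4)/(2*t^3 - 15*t^2 + 9*t + 54)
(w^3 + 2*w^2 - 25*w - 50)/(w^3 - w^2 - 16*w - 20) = (w + 5)/(w + 2)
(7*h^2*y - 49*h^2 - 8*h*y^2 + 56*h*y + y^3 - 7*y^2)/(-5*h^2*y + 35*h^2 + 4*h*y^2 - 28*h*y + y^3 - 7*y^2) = (-7*h + y)/(5*h + y)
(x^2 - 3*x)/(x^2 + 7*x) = (x - 3)/(x + 7)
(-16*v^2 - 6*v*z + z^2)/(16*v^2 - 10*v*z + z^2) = (2*v + z)/(-2*v + z)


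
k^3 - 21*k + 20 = (k - 4)*(k - 1)*(k + 5)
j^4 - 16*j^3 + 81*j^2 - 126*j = j*(j - 7)*(j - 6)*(j - 3)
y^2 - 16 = (y - 4)*(y + 4)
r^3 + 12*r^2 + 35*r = r*(r + 5)*(r + 7)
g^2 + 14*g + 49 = (g + 7)^2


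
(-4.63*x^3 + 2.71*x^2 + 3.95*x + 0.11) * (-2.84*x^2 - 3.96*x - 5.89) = 13.1492*x^5 + 10.6384*x^4 + 5.3211*x^3 - 31.9163*x^2 - 23.7011*x - 0.6479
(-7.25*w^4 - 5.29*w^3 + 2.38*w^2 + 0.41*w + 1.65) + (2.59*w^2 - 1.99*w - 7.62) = -7.25*w^4 - 5.29*w^3 + 4.97*w^2 - 1.58*w - 5.97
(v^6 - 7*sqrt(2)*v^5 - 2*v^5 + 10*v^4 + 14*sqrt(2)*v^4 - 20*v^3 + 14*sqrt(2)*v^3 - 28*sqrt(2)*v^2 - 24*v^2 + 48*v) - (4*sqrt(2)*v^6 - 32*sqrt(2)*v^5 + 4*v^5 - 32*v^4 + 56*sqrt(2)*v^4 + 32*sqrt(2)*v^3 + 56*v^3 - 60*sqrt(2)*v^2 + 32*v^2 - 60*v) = -4*sqrt(2)*v^6 + v^6 - 6*v^5 + 25*sqrt(2)*v^5 - 42*sqrt(2)*v^4 + 42*v^4 - 76*v^3 - 18*sqrt(2)*v^3 - 56*v^2 + 32*sqrt(2)*v^2 + 108*v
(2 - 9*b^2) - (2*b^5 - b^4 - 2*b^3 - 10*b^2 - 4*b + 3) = -2*b^5 + b^4 + 2*b^3 + b^2 + 4*b - 1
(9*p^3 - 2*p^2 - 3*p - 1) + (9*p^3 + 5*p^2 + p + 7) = 18*p^3 + 3*p^2 - 2*p + 6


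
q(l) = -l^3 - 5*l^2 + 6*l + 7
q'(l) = -3*l^2 - 10*l + 6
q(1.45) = 2.14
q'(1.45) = -14.81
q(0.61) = 8.57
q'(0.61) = -1.22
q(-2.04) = -17.56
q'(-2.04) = 13.92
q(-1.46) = -9.31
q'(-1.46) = 14.21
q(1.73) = -2.76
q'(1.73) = -20.28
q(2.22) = -15.26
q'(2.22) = -30.99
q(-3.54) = -32.54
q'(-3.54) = 3.81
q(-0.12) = 6.21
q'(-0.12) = 7.16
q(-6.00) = 7.00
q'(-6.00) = -42.00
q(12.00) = -2369.00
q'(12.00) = -546.00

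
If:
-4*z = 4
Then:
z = -1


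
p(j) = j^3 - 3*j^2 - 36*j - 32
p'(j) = 3*j^2 - 6*j - 36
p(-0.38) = -18.81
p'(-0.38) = -33.29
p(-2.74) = 23.55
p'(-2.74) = 2.96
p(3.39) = -149.56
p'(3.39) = -21.86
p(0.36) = -45.30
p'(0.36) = -37.77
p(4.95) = -162.42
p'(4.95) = 7.81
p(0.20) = -39.31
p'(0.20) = -37.08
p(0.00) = -32.00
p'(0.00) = -36.00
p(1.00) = -70.00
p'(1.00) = -39.00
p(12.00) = 832.00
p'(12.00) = 324.00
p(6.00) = -140.00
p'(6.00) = 36.00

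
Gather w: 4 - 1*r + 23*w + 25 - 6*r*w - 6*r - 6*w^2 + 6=-7*r - 6*w^2 + w*(23 - 6*r) + 35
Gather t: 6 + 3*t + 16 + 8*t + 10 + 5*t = 16*t + 32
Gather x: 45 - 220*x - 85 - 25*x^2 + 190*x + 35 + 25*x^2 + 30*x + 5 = 0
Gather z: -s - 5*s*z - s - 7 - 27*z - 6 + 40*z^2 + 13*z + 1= -2*s + 40*z^2 + z*(-5*s - 14) - 12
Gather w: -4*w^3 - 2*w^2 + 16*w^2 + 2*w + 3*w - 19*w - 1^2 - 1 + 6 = -4*w^3 + 14*w^2 - 14*w + 4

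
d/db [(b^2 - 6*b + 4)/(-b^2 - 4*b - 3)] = 2*(-5*b^2 + b + 17)/(b^4 + 8*b^3 + 22*b^2 + 24*b + 9)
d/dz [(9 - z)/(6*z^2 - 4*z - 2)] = (3*z^2 - 54*z + 19)/(2*(9*z^4 - 12*z^3 - 2*z^2 + 4*z + 1))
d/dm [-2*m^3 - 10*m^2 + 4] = 2*m*(-3*m - 10)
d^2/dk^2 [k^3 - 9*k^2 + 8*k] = 6*k - 18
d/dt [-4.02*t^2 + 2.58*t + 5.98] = 2.58 - 8.04*t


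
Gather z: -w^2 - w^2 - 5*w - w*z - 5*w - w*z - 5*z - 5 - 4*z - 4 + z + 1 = -2*w^2 - 10*w + z*(-2*w - 8) - 8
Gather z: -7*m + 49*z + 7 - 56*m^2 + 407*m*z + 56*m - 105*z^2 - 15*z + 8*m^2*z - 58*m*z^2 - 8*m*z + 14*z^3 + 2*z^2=-56*m^2 + 49*m + 14*z^3 + z^2*(-58*m - 103) + z*(8*m^2 + 399*m + 34) + 7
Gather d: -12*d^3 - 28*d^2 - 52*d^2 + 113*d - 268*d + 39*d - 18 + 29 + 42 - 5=-12*d^3 - 80*d^2 - 116*d + 48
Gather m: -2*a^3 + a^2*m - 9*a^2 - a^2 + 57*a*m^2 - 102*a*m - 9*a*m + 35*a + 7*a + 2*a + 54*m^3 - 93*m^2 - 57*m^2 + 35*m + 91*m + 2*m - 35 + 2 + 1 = -2*a^3 - 10*a^2 + 44*a + 54*m^3 + m^2*(57*a - 150) + m*(a^2 - 111*a + 128) - 32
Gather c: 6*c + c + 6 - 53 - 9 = 7*c - 56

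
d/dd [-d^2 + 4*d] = 4 - 2*d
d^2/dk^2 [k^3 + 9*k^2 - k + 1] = 6*k + 18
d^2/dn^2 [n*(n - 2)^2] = 6*n - 8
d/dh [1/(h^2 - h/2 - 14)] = 2*(1 - 4*h)/(-2*h^2 + h + 28)^2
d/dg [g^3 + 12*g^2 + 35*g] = 3*g^2 + 24*g + 35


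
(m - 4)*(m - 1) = m^2 - 5*m + 4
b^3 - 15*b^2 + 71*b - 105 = (b - 7)*(b - 5)*(b - 3)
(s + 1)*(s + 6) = s^2 + 7*s + 6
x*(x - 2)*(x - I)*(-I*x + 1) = -I*x^4 + 2*I*x^3 - I*x^2 + 2*I*x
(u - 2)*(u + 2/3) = u^2 - 4*u/3 - 4/3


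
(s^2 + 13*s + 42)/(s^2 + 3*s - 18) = (s + 7)/(s - 3)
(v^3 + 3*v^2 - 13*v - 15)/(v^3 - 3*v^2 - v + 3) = (v + 5)/(v - 1)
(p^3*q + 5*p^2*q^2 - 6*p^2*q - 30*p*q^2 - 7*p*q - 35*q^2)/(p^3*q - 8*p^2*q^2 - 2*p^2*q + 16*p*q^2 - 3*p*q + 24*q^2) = (p^2 + 5*p*q - 7*p - 35*q)/(p^2 - 8*p*q - 3*p + 24*q)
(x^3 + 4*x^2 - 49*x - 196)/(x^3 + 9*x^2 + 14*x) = (x^2 - 3*x - 28)/(x*(x + 2))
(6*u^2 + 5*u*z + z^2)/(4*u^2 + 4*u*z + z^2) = (3*u + z)/(2*u + z)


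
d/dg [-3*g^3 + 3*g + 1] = 3 - 9*g^2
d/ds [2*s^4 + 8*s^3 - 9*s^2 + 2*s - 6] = 8*s^3 + 24*s^2 - 18*s + 2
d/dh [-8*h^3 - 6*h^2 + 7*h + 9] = -24*h^2 - 12*h + 7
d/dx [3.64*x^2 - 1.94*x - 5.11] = 7.28*x - 1.94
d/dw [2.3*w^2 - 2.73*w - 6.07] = 4.6*w - 2.73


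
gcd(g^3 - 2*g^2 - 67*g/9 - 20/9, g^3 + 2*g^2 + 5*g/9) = g^2 + 2*g + 5/9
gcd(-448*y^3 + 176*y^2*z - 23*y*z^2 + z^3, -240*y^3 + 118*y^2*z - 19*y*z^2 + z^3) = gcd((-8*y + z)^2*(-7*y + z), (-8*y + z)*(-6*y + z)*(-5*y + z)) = 8*y - z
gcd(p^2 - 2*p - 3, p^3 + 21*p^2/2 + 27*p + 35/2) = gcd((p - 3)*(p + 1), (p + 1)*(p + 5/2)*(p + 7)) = p + 1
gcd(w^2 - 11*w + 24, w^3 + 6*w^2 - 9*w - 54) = w - 3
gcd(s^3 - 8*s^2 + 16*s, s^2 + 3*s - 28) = s - 4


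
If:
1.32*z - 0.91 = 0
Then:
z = 0.69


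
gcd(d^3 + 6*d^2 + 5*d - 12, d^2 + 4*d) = d + 4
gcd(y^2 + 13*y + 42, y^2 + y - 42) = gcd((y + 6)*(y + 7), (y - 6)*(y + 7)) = y + 7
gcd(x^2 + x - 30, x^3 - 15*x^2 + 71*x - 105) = x - 5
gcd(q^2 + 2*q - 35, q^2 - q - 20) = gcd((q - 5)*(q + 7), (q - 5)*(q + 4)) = q - 5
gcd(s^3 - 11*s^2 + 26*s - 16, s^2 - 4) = s - 2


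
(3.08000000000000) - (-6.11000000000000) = 9.19000000000000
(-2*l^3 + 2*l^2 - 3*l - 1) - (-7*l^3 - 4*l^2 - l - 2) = 5*l^3 + 6*l^2 - 2*l + 1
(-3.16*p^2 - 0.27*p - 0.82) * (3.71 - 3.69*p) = 11.6604*p^3 - 10.7273*p^2 + 2.0241*p - 3.0422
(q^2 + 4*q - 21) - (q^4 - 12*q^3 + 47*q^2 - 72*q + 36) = -q^4 + 12*q^3 - 46*q^2 + 76*q - 57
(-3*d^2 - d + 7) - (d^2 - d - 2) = 9 - 4*d^2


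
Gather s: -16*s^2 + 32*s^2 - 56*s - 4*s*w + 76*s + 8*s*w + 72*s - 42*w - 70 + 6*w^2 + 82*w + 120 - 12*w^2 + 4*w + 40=16*s^2 + s*(4*w + 92) - 6*w^2 + 44*w + 90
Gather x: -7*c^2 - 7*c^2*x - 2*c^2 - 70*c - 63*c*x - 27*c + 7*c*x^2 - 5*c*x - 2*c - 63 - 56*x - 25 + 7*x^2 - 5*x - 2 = -9*c^2 - 99*c + x^2*(7*c + 7) + x*(-7*c^2 - 68*c - 61) - 90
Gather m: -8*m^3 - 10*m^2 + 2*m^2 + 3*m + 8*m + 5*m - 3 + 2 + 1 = -8*m^3 - 8*m^2 + 16*m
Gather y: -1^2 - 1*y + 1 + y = 0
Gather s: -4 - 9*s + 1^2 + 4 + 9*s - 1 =0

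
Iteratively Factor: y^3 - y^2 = (y - 1)*(y^2) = y*(y - 1)*(y)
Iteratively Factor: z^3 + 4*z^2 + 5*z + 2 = (z + 1)*(z^2 + 3*z + 2) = (z + 1)^2*(z + 2)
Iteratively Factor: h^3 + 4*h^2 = (h)*(h^2 + 4*h) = h*(h + 4)*(h)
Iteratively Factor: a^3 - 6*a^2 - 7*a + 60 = (a + 3)*(a^2 - 9*a + 20) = (a - 5)*(a + 3)*(a - 4)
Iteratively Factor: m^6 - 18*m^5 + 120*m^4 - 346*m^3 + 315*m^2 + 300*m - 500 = (m - 5)*(m^5 - 13*m^4 + 55*m^3 - 71*m^2 - 40*m + 100) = (m - 5)*(m - 2)*(m^4 - 11*m^3 + 33*m^2 - 5*m - 50) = (m - 5)^2*(m - 2)*(m^3 - 6*m^2 + 3*m + 10) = (m - 5)^2*(m - 2)^2*(m^2 - 4*m - 5) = (m - 5)^3*(m - 2)^2*(m + 1)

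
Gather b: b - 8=b - 8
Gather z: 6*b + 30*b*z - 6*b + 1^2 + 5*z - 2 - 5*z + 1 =30*b*z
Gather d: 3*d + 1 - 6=3*d - 5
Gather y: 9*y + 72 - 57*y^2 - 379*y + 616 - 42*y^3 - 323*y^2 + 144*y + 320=-42*y^3 - 380*y^2 - 226*y + 1008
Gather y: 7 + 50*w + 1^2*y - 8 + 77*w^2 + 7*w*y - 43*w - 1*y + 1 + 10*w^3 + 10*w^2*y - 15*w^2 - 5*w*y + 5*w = 10*w^3 + 62*w^2 + 12*w + y*(10*w^2 + 2*w)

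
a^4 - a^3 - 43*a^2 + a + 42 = (a - 7)*(a - 1)*(a + 1)*(a + 6)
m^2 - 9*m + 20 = (m - 5)*(m - 4)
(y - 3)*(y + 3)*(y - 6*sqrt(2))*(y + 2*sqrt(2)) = y^4 - 4*sqrt(2)*y^3 - 33*y^2 + 36*sqrt(2)*y + 216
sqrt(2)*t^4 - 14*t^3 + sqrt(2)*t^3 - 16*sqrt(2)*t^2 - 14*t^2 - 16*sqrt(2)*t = t*(t - 8*sqrt(2))*(t + sqrt(2))*(sqrt(2)*t + sqrt(2))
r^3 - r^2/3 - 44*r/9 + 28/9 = (r - 2)*(r - 2/3)*(r + 7/3)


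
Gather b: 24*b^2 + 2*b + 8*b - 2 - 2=24*b^2 + 10*b - 4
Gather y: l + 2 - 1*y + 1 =l - y + 3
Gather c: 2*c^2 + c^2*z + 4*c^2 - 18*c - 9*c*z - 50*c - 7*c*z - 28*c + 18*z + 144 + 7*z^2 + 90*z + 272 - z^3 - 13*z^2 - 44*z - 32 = c^2*(z + 6) + c*(-16*z - 96) - z^3 - 6*z^2 + 64*z + 384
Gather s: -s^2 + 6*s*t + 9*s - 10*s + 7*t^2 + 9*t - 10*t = -s^2 + s*(6*t - 1) + 7*t^2 - t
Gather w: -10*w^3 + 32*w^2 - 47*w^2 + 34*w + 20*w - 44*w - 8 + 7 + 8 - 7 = -10*w^3 - 15*w^2 + 10*w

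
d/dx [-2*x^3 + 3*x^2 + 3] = 6*x*(1 - x)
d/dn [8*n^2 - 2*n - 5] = 16*n - 2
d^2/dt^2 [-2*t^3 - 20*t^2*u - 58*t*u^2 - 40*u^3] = -12*t - 40*u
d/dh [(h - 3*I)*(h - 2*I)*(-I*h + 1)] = -3*I*h^2 - 8*h + I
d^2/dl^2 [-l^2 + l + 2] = -2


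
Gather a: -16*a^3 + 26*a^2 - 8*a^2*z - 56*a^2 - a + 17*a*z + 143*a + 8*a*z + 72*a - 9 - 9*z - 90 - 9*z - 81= -16*a^3 + a^2*(-8*z - 30) + a*(25*z + 214) - 18*z - 180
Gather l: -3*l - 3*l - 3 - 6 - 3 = -6*l - 12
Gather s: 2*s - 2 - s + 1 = s - 1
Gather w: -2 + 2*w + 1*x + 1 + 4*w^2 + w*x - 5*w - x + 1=4*w^2 + w*(x - 3)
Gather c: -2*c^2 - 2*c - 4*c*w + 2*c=-2*c^2 - 4*c*w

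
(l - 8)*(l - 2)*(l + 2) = l^3 - 8*l^2 - 4*l + 32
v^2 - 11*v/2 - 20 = (v - 8)*(v + 5/2)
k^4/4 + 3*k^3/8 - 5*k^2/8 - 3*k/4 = k*(k/2 + 1/2)*(k/2 + 1)*(k - 3/2)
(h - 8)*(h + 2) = h^2 - 6*h - 16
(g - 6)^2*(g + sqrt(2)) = g^3 - 12*g^2 + sqrt(2)*g^2 - 12*sqrt(2)*g + 36*g + 36*sqrt(2)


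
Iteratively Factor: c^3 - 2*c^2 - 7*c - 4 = (c - 4)*(c^2 + 2*c + 1) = (c - 4)*(c + 1)*(c + 1)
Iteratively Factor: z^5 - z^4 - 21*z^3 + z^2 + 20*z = (z - 1)*(z^4 - 21*z^2 - 20*z) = z*(z - 1)*(z^3 - 21*z - 20) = z*(z - 1)*(z + 4)*(z^2 - 4*z - 5) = z*(z - 1)*(z + 1)*(z + 4)*(z - 5)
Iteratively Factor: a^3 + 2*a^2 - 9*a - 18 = (a - 3)*(a^2 + 5*a + 6) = (a - 3)*(a + 2)*(a + 3)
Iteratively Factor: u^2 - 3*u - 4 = (u + 1)*(u - 4)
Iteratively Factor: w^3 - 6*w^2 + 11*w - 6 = (w - 3)*(w^2 - 3*w + 2) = (w - 3)*(w - 2)*(w - 1)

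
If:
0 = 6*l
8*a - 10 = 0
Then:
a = 5/4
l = 0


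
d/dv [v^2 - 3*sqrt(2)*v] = 2*v - 3*sqrt(2)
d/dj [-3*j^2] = -6*j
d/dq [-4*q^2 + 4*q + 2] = 4 - 8*q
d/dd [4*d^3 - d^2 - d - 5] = 12*d^2 - 2*d - 1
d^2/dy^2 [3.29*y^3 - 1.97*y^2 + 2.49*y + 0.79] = 19.74*y - 3.94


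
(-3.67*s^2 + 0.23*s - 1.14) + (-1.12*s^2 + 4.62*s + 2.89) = -4.79*s^2 + 4.85*s + 1.75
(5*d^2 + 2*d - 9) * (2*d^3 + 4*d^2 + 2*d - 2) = 10*d^5 + 24*d^4 - 42*d^2 - 22*d + 18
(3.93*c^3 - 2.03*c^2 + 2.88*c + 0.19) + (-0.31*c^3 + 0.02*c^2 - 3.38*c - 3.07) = 3.62*c^3 - 2.01*c^2 - 0.5*c - 2.88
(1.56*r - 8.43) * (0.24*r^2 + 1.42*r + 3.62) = 0.3744*r^3 + 0.192*r^2 - 6.3234*r - 30.5166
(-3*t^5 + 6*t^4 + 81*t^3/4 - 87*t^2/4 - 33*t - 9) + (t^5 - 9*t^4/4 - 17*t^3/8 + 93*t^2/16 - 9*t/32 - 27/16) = -2*t^5 + 15*t^4/4 + 145*t^3/8 - 255*t^2/16 - 1065*t/32 - 171/16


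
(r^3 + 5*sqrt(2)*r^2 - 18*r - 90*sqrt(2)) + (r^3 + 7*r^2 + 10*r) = 2*r^3 + 7*r^2 + 5*sqrt(2)*r^2 - 8*r - 90*sqrt(2)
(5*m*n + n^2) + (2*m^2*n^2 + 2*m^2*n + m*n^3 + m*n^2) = 2*m^2*n^2 + 2*m^2*n + m*n^3 + m*n^2 + 5*m*n + n^2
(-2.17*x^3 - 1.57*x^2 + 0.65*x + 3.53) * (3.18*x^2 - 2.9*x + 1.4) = -6.9006*x^5 + 1.3004*x^4 + 3.582*x^3 + 7.1424*x^2 - 9.327*x + 4.942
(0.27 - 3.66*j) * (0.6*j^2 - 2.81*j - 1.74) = -2.196*j^3 + 10.4466*j^2 + 5.6097*j - 0.4698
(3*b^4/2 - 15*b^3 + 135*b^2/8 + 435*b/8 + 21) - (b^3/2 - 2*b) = 3*b^4/2 - 31*b^3/2 + 135*b^2/8 + 451*b/8 + 21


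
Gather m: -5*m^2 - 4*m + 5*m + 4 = -5*m^2 + m + 4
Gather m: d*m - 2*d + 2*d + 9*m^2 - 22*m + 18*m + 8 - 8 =9*m^2 + m*(d - 4)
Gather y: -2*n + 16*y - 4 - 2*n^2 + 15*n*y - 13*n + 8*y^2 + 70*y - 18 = -2*n^2 - 15*n + 8*y^2 + y*(15*n + 86) - 22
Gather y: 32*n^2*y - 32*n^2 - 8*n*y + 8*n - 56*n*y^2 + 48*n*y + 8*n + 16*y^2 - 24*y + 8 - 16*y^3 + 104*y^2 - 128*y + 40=-32*n^2 + 16*n - 16*y^3 + y^2*(120 - 56*n) + y*(32*n^2 + 40*n - 152) + 48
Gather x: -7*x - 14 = -7*x - 14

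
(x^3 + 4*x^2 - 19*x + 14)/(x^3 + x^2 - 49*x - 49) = (x^2 - 3*x + 2)/(x^2 - 6*x - 7)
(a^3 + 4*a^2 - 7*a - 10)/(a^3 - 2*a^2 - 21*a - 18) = (a^2 + 3*a - 10)/(a^2 - 3*a - 18)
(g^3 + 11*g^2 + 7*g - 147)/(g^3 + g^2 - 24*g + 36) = (g^2 + 14*g + 49)/(g^2 + 4*g - 12)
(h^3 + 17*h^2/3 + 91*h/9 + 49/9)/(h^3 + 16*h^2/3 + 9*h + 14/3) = (h + 7/3)/(h + 2)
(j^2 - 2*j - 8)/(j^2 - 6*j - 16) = (j - 4)/(j - 8)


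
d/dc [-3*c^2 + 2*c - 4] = 2 - 6*c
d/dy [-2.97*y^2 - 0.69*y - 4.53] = -5.94*y - 0.69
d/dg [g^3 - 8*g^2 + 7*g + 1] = 3*g^2 - 16*g + 7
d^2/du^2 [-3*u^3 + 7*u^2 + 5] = 14 - 18*u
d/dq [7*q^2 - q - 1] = 14*q - 1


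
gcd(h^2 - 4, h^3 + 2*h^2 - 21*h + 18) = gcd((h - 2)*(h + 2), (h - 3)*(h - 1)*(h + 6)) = 1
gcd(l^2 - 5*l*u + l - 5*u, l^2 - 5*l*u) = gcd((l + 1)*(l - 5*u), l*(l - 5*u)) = -l + 5*u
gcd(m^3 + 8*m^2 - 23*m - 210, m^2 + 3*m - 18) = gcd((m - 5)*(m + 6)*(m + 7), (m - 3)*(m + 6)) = m + 6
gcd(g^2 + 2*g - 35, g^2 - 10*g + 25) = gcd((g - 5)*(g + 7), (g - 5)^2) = g - 5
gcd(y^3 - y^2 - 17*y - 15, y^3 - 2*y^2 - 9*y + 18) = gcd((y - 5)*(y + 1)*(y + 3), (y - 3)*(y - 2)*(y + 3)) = y + 3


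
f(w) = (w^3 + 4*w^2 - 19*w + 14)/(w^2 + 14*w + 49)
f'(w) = (-2*w - 14)*(w^3 + 4*w^2 - 19*w + 14)/(w^2 + 14*w + 49)^2 + (3*w^2 + 8*w - 19)/(w^2 + 14*w + 49)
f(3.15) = 0.24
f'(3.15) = 0.30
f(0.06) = 0.26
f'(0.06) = -0.44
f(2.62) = 0.10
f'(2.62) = 0.22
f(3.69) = 0.43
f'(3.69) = 0.37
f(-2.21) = 2.82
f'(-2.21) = -2.14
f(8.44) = 3.10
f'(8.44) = 0.70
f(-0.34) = 0.47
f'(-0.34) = -0.62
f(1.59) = -0.03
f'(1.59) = 0.02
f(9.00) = 3.50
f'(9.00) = 0.72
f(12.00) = 5.79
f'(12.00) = 0.80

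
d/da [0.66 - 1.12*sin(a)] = -1.12*cos(a)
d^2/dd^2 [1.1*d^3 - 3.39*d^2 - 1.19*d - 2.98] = 6.6*d - 6.78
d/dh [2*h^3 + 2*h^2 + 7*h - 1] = 6*h^2 + 4*h + 7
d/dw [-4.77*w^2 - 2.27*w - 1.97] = -9.54*w - 2.27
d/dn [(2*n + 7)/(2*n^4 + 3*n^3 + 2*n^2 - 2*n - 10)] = (4*n^4 + 6*n^3 + 4*n^2 - 4*n - (2*n + 7)*(8*n^3 + 9*n^2 + 4*n - 2) - 20)/(2*n^4 + 3*n^3 + 2*n^2 - 2*n - 10)^2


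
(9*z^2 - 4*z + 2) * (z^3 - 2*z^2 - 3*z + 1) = 9*z^5 - 22*z^4 - 17*z^3 + 17*z^2 - 10*z + 2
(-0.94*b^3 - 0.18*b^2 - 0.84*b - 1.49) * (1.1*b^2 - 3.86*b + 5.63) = -1.034*b^5 + 3.4304*b^4 - 5.5214*b^3 + 0.59*b^2 + 1.0222*b - 8.3887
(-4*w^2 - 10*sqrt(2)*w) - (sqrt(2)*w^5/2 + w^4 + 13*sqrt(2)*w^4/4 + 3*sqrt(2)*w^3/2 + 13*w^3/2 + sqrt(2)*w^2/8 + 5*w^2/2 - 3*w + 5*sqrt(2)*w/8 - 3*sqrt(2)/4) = -sqrt(2)*w^5/2 - 13*sqrt(2)*w^4/4 - w^4 - 13*w^3/2 - 3*sqrt(2)*w^3/2 - 13*w^2/2 - sqrt(2)*w^2/8 - 85*sqrt(2)*w/8 + 3*w + 3*sqrt(2)/4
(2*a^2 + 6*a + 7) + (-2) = 2*a^2 + 6*a + 5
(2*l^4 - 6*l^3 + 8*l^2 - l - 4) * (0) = 0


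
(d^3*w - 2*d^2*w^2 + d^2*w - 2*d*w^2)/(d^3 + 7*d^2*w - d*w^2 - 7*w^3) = d*w*(d^2 - 2*d*w + d - 2*w)/(d^3 + 7*d^2*w - d*w^2 - 7*w^3)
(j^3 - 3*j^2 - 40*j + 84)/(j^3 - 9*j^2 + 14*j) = (j + 6)/j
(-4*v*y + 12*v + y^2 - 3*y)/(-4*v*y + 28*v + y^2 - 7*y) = (y - 3)/(y - 7)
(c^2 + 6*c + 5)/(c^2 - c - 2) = (c + 5)/(c - 2)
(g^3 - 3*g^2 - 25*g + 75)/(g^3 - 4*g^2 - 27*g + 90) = (g - 5)/(g - 6)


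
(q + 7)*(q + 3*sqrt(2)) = q^2 + 3*sqrt(2)*q + 7*q + 21*sqrt(2)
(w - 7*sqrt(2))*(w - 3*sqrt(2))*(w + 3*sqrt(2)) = w^3 - 7*sqrt(2)*w^2 - 18*w + 126*sqrt(2)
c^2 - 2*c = c*(c - 2)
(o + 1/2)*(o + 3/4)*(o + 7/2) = o^3 + 19*o^2/4 + 19*o/4 + 21/16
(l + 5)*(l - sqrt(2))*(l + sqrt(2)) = l^3 + 5*l^2 - 2*l - 10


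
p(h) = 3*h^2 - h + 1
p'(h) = 6*h - 1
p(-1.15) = 6.12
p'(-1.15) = -7.90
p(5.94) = 100.91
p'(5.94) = 34.64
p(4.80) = 65.32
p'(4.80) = 27.80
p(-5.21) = 87.64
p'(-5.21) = -32.26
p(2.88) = 23.00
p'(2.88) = 16.28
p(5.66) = 91.45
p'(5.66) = 32.96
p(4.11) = 47.57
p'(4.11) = 23.66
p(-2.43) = 21.14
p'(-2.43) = -15.58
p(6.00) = 103.00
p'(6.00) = 35.00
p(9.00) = 235.00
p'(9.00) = 53.00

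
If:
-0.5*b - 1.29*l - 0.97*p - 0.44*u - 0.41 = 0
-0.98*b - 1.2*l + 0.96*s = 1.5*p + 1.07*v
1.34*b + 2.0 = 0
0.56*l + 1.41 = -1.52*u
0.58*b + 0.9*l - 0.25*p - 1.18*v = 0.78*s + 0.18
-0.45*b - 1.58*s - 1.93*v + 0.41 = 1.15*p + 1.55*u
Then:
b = -1.49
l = 28.64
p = -32.53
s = 8.34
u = -11.48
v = 22.34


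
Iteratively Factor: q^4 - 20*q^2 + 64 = (q + 2)*(q^3 - 2*q^2 - 16*q + 32) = (q - 4)*(q + 2)*(q^2 + 2*q - 8) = (q - 4)*(q - 2)*(q + 2)*(q + 4)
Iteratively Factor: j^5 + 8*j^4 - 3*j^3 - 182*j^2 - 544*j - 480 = (j + 3)*(j^4 + 5*j^3 - 18*j^2 - 128*j - 160) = (j + 3)*(j + 4)*(j^3 + j^2 - 22*j - 40) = (j + 3)*(j + 4)^2*(j^2 - 3*j - 10) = (j + 2)*(j + 3)*(j + 4)^2*(j - 5)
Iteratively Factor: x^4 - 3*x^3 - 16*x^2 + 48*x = (x)*(x^3 - 3*x^2 - 16*x + 48) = x*(x - 3)*(x^2 - 16) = x*(x - 3)*(x + 4)*(x - 4)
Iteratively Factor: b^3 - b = (b + 1)*(b^2 - b) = (b - 1)*(b + 1)*(b)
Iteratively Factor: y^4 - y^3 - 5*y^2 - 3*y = (y + 1)*(y^3 - 2*y^2 - 3*y) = (y - 3)*(y + 1)*(y^2 + y) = y*(y - 3)*(y + 1)*(y + 1)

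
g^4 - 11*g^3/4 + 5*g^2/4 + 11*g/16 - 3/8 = (g - 2)*(g - 3/4)*(g - 1/2)*(g + 1/2)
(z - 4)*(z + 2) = z^2 - 2*z - 8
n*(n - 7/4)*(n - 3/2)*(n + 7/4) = n^4 - 3*n^3/2 - 49*n^2/16 + 147*n/32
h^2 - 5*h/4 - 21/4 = (h - 3)*(h + 7/4)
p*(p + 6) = p^2 + 6*p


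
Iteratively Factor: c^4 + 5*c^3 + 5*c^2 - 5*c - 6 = (c - 1)*(c^3 + 6*c^2 + 11*c + 6) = (c - 1)*(c + 1)*(c^2 + 5*c + 6) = (c - 1)*(c + 1)*(c + 2)*(c + 3)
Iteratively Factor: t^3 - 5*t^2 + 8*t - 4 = (t - 2)*(t^2 - 3*t + 2) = (t - 2)*(t - 1)*(t - 2)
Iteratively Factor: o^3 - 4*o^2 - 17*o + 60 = (o - 3)*(o^2 - o - 20) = (o - 5)*(o - 3)*(o + 4)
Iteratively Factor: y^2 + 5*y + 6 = (y + 2)*(y + 3)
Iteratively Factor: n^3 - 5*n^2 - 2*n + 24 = (n - 4)*(n^2 - n - 6) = (n - 4)*(n + 2)*(n - 3)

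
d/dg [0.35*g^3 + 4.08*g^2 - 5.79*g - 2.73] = 1.05*g^2 + 8.16*g - 5.79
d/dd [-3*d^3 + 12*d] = 12 - 9*d^2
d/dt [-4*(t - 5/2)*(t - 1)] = 14 - 8*t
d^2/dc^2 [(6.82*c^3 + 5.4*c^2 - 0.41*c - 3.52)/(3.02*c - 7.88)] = (124.402256*c^3 - 973.797792*c^2 + 2540.902848*c + 586.897872)/(27.543608*c^3 - 215.606256*c^2 + 562.575264*c - 489.303872)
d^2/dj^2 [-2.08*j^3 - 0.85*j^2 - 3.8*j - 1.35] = -12.48*j - 1.7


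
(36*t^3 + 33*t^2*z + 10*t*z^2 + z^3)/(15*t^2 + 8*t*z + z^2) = (12*t^2 + 7*t*z + z^2)/(5*t + z)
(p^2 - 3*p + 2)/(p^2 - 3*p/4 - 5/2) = 4*(p - 1)/(4*p + 5)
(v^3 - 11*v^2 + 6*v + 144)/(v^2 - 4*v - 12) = (v^2 - 5*v - 24)/(v + 2)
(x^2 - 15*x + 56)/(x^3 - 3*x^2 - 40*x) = (x - 7)/(x*(x + 5))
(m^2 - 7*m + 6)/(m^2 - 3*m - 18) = (m - 1)/(m + 3)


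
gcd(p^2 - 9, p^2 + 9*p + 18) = p + 3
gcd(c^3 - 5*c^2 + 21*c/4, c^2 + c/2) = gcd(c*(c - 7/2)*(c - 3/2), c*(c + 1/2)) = c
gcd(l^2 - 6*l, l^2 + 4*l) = l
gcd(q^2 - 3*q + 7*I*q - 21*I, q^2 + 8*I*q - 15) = 1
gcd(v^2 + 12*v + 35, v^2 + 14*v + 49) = v + 7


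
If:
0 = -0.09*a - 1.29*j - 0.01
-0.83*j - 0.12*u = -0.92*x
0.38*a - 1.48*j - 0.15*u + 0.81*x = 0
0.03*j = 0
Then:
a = -0.11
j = 0.00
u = -0.95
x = -0.12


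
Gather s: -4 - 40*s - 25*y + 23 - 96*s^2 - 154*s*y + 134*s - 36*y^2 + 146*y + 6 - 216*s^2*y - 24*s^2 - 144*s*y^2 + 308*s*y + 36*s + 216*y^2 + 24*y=s^2*(-216*y - 120) + s*(-144*y^2 + 154*y + 130) + 180*y^2 + 145*y + 25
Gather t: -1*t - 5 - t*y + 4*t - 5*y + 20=t*(3 - y) - 5*y + 15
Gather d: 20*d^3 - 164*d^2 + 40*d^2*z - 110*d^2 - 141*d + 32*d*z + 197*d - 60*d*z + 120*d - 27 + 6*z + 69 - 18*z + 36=20*d^3 + d^2*(40*z - 274) + d*(176 - 28*z) - 12*z + 78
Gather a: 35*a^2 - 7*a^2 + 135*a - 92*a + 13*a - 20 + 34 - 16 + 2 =28*a^2 + 56*a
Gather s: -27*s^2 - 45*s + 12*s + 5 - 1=-27*s^2 - 33*s + 4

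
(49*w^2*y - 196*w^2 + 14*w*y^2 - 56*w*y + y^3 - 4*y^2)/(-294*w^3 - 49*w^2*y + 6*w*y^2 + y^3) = (7*w*y - 28*w + y^2 - 4*y)/(-42*w^2 - w*y + y^2)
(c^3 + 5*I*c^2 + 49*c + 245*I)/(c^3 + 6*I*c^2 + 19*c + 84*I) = (c^2 - 2*I*c + 35)/(c^2 - I*c + 12)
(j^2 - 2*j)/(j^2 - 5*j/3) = 3*(j - 2)/(3*j - 5)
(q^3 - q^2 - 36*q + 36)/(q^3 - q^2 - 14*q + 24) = (q^3 - q^2 - 36*q + 36)/(q^3 - q^2 - 14*q + 24)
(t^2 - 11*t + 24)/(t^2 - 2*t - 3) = (t - 8)/(t + 1)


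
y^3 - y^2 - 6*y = y*(y - 3)*(y + 2)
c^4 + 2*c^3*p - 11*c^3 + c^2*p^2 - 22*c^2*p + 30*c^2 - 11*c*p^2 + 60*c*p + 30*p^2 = (c - 6)*(c - 5)*(c + p)^2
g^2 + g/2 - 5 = (g - 2)*(g + 5/2)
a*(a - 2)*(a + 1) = a^3 - a^2 - 2*a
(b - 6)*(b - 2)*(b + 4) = b^3 - 4*b^2 - 20*b + 48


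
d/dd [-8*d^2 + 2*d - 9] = 2 - 16*d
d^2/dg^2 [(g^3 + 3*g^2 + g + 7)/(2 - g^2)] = 2*(-3*g^3 - 39*g^2 - 18*g - 26)/(g^6 - 6*g^4 + 12*g^2 - 8)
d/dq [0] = 0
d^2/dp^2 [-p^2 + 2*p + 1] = -2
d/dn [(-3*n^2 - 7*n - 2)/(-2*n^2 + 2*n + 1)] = (-20*n^2 - 14*n - 3)/(4*n^4 - 8*n^3 + 4*n + 1)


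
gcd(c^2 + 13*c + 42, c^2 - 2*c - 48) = c + 6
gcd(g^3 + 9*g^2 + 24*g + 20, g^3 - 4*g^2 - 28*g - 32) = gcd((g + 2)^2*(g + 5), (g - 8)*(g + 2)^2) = g^2 + 4*g + 4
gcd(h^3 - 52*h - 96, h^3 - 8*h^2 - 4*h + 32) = h^2 - 6*h - 16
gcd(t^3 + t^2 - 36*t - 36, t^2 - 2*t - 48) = t + 6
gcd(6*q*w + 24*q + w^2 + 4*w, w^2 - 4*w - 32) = w + 4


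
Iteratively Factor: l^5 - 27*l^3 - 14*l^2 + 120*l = (l + 4)*(l^4 - 4*l^3 - 11*l^2 + 30*l) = (l - 5)*(l + 4)*(l^3 + l^2 - 6*l) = l*(l - 5)*(l + 4)*(l^2 + l - 6) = l*(l - 5)*(l + 3)*(l + 4)*(l - 2)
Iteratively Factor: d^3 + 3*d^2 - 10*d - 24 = (d + 2)*(d^2 + d - 12) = (d - 3)*(d + 2)*(d + 4)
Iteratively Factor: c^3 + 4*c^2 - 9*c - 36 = (c - 3)*(c^2 + 7*c + 12) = (c - 3)*(c + 3)*(c + 4)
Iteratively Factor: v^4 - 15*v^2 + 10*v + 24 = (v - 2)*(v^3 + 2*v^2 - 11*v - 12) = (v - 2)*(v + 1)*(v^2 + v - 12) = (v - 3)*(v - 2)*(v + 1)*(v + 4)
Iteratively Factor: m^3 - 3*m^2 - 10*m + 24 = (m - 4)*(m^2 + m - 6) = (m - 4)*(m - 2)*(m + 3)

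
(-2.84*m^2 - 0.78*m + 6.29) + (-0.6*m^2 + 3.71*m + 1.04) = -3.44*m^2 + 2.93*m + 7.33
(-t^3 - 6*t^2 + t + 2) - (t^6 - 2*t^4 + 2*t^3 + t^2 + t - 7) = -t^6 + 2*t^4 - 3*t^3 - 7*t^2 + 9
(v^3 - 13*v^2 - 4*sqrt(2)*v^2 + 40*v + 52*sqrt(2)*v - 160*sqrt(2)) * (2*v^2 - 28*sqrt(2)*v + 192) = 2*v^5 - 36*sqrt(2)*v^4 - 26*v^4 + 496*v^3 + 468*sqrt(2)*v^3 - 5408*v^2 - 2208*sqrt(2)*v^2 + 9984*sqrt(2)*v + 16640*v - 30720*sqrt(2)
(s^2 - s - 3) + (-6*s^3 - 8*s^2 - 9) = -6*s^3 - 7*s^2 - s - 12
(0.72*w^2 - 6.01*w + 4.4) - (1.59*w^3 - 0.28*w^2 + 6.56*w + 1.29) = -1.59*w^3 + 1.0*w^2 - 12.57*w + 3.11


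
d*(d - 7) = d^2 - 7*d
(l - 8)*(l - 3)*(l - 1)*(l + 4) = l^4 - 8*l^3 - 13*l^2 + 116*l - 96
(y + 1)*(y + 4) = y^2 + 5*y + 4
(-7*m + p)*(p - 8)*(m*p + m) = -7*m^2*p^2 + 49*m^2*p + 56*m^2 + m*p^3 - 7*m*p^2 - 8*m*p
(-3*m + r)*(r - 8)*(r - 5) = -3*m*r^2 + 39*m*r - 120*m + r^3 - 13*r^2 + 40*r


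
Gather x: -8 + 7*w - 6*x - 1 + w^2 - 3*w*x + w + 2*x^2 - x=w^2 + 8*w + 2*x^2 + x*(-3*w - 7) - 9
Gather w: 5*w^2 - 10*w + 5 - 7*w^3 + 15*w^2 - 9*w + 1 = -7*w^3 + 20*w^2 - 19*w + 6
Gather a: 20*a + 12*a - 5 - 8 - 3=32*a - 16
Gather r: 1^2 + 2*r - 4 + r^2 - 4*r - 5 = r^2 - 2*r - 8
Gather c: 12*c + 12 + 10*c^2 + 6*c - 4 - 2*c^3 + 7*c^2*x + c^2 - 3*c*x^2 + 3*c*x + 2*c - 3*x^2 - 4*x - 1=-2*c^3 + c^2*(7*x + 11) + c*(-3*x^2 + 3*x + 20) - 3*x^2 - 4*x + 7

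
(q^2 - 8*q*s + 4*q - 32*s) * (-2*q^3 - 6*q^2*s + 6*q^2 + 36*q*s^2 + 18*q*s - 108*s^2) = -2*q^5 + 10*q^4*s - 2*q^4 + 84*q^3*s^2 + 10*q^3*s + 24*q^3 - 288*q^2*s^3 + 84*q^2*s^2 - 120*q^2*s - 288*q*s^3 - 1008*q*s^2 + 3456*s^3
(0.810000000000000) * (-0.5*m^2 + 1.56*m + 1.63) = -0.405*m^2 + 1.2636*m + 1.3203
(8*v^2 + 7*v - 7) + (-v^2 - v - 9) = 7*v^2 + 6*v - 16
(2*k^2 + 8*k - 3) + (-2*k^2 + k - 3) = 9*k - 6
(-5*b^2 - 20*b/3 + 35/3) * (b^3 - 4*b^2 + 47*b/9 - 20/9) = -5*b^5 + 40*b^4/3 + 110*b^3/9 - 1900*b^2/27 + 2045*b/27 - 700/27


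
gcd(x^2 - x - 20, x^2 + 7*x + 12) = x + 4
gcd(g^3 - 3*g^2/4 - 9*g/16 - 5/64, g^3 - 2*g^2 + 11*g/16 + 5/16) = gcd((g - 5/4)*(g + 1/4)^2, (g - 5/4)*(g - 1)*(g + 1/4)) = g^2 - g - 5/16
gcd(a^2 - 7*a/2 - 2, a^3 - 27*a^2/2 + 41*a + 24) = a + 1/2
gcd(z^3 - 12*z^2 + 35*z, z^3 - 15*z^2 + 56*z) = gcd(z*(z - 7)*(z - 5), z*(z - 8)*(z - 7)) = z^2 - 7*z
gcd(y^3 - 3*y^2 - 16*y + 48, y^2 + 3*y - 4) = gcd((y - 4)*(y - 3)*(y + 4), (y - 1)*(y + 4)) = y + 4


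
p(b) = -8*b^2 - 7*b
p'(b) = -16*b - 7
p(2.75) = -79.75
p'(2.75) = -51.00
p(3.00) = -93.00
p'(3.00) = -55.00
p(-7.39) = -385.17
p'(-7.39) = 111.24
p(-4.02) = -101.14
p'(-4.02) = 57.32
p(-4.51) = -131.15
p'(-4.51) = 65.16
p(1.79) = -38.16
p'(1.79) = -35.64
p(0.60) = -7.08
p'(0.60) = -16.60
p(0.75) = -9.75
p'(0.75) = -19.00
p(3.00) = -93.00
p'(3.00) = -55.00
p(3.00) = -93.00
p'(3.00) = -55.00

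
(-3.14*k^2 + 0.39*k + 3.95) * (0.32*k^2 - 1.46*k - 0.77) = -1.0048*k^4 + 4.7092*k^3 + 3.1124*k^2 - 6.0673*k - 3.0415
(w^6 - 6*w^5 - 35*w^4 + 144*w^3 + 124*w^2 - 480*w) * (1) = w^6 - 6*w^5 - 35*w^4 + 144*w^3 + 124*w^2 - 480*w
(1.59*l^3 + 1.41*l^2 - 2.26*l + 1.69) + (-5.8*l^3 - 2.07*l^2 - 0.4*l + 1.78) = -4.21*l^3 - 0.66*l^2 - 2.66*l + 3.47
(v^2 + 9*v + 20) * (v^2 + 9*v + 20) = v^4 + 18*v^3 + 121*v^2 + 360*v + 400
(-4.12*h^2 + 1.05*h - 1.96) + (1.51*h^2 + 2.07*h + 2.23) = -2.61*h^2 + 3.12*h + 0.27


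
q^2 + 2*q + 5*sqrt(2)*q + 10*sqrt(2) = (q + 2)*(q + 5*sqrt(2))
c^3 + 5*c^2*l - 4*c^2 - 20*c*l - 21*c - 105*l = (c - 7)*(c + 3)*(c + 5*l)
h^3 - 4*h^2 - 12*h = h*(h - 6)*(h + 2)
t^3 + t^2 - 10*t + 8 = (t - 2)*(t - 1)*(t + 4)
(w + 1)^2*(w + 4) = w^3 + 6*w^2 + 9*w + 4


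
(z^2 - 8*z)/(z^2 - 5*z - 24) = z/(z + 3)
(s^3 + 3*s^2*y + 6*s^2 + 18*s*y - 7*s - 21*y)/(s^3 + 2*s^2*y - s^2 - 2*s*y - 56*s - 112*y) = (s^2 + 3*s*y - s - 3*y)/(s^2 + 2*s*y - 8*s - 16*y)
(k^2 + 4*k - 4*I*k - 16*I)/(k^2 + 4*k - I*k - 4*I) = (k - 4*I)/(k - I)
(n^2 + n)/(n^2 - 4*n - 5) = n/(n - 5)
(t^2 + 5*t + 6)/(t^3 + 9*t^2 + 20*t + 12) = (t + 3)/(t^2 + 7*t + 6)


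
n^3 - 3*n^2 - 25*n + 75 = (n - 5)*(n - 3)*(n + 5)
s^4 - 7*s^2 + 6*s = s*(s - 2)*(s - 1)*(s + 3)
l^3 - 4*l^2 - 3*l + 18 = (l - 3)^2*(l + 2)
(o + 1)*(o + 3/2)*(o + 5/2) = o^3 + 5*o^2 + 31*o/4 + 15/4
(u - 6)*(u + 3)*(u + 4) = u^3 + u^2 - 30*u - 72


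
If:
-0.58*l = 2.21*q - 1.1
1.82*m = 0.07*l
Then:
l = 1.89655172413793 - 3.81034482758621*q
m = 0.0729442970822281 - 0.146551724137931*q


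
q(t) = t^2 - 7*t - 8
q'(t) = 2*t - 7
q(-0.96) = -0.36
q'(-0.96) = -8.92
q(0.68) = -12.30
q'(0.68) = -5.64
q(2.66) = -19.54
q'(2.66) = -1.68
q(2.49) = -19.23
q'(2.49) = -2.02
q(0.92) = -13.59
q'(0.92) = -5.16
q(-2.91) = 20.84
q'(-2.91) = -12.82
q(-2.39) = 14.44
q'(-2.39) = -11.78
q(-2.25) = 12.81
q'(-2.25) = -11.50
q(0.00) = -8.00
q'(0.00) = -7.00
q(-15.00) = 322.00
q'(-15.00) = -37.00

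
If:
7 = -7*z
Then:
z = -1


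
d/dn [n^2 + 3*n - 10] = 2*n + 3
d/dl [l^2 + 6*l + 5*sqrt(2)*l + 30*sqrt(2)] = 2*l + 6 + 5*sqrt(2)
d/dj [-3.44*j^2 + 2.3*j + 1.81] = 2.3 - 6.88*j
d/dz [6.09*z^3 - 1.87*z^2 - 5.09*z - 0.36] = 18.27*z^2 - 3.74*z - 5.09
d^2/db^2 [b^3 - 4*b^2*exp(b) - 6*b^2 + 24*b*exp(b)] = -4*b^2*exp(b) + 8*b*exp(b) + 6*b + 40*exp(b) - 12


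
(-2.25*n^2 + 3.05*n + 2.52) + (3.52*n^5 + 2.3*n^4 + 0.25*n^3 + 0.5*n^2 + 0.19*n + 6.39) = 3.52*n^5 + 2.3*n^4 + 0.25*n^3 - 1.75*n^2 + 3.24*n + 8.91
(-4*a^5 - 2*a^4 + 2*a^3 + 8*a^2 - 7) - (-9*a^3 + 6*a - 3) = -4*a^5 - 2*a^4 + 11*a^3 + 8*a^2 - 6*a - 4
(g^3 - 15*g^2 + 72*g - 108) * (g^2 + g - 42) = g^5 - 14*g^4 + 15*g^3 + 594*g^2 - 3132*g + 4536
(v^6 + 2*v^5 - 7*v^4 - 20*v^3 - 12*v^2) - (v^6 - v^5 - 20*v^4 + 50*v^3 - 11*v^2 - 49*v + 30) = 3*v^5 + 13*v^4 - 70*v^3 - v^2 + 49*v - 30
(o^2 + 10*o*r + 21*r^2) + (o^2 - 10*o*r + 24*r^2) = 2*o^2 + 45*r^2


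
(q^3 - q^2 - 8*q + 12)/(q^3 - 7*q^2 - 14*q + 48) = (q - 2)/(q - 8)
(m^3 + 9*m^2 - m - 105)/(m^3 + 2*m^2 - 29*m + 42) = (m + 5)/(m - 2)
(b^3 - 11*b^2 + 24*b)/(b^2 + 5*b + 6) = b*(b^2 - 11*b + 24)/(b^2 + 5*b + 6)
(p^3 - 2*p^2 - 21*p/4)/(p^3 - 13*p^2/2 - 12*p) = (p - 7/2)/(p - 8)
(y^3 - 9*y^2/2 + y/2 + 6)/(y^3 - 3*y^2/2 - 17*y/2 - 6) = (2*y - 3)/(2*y + 3)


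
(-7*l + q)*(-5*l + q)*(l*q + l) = 35*l^3*q + 35*l^3 - 12*l^2*q^2 - 12*l^2*q + l*q^3 + l*q^2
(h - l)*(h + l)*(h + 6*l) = h^3 + 6*h^2*l - h*l^2 - 6*l^3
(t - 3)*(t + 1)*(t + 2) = t^3 - 7*t - 6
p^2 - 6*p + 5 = (p - 5)*(p - 1)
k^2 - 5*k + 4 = (k - 4)*(k - 1)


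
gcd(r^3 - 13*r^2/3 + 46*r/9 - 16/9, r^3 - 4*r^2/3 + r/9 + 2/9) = r^2 - 5*r/3 + 2/3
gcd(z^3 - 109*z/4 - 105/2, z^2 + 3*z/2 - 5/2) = z + 5/2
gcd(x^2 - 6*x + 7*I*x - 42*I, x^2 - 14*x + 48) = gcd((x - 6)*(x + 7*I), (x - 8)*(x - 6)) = x - 6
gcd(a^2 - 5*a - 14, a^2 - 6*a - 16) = a + 2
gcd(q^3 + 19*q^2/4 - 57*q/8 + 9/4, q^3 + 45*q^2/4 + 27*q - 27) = q^2 + 21*q/4 - 9/2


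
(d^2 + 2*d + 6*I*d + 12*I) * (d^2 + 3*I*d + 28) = d^4 + 2*d^3 + 9*I*d^3 + 10*d^2 + 18*I*d^2 + 20*d + 168*I*d + 336*I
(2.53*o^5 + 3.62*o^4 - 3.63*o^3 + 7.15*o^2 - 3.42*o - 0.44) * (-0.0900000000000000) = -0.2277*o^5 - 0.3258*o^4 + 0.3267*o^3 - 0.6435*o^2 + 0.3078*o + 0.0396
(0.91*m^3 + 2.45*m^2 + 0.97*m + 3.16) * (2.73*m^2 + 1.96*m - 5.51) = 2.4843*m^5 + 8.4721*m^4 + 2.436*m^3 - 2.9715*m^2 + 0.8489*m - 17.4116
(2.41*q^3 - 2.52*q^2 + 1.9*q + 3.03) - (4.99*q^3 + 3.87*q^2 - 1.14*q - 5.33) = -2.58*q^3 - 6.39*q^2 + 3.04*q + 8.36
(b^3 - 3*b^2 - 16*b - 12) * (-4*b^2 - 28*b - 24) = -4*b^5 - 16*b^4 + 124*b^3 + 568*b^2 + 720*b + 288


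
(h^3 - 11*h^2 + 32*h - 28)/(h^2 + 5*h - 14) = (h^2 - 9*h + 14)/(h + 7)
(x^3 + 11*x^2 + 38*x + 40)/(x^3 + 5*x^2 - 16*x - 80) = (x + 2)/(x - 4)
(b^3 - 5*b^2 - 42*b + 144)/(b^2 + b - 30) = (b^2 - 11*b + 24)/(b - 5)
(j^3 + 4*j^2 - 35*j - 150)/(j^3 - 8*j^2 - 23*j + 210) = (j + 5)/(j - 7)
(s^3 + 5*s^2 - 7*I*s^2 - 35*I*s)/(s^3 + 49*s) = (s + 5)/(s + 7*I)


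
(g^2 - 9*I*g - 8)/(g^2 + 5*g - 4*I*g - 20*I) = (g^2 - 9*I*g - 8)/(g^2 + g*(5 - 4*I) - 20*I)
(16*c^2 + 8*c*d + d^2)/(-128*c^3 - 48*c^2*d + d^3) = -1/(8*c - d)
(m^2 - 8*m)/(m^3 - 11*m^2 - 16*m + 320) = m/(m^2 - 3*m - 40)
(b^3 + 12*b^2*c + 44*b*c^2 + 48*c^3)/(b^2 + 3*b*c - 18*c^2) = (b^2 + 6*b*c + 8*c^2)/(b - 3*c)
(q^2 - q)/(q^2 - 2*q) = (q - 1)/(q - 2)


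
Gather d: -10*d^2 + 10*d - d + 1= -10*d^2 + 9*d + 1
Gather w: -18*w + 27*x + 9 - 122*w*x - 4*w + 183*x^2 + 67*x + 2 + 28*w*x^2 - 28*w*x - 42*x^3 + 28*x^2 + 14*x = w*(28*x^2 - 150*x - 22) - 42*x^3 + 211*x^2 + 108*x + 11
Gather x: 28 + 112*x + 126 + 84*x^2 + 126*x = 84*x^2 + 238*x + 154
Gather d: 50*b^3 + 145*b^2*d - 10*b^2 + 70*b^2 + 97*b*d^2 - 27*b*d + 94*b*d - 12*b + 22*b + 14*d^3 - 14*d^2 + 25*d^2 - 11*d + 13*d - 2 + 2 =50*b^3 + 60*b^2 + 10*b + 14*d^3 + d^2*(97*b + 11) + d*(145*b^2 + 67*b + 2)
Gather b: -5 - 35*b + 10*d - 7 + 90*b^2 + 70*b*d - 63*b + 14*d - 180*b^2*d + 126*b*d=b^2*(90 - 180*d) + b*(196*d - 98) + 24*d - 12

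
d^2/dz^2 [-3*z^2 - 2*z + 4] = -6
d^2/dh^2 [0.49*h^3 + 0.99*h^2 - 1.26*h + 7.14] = 2.94*h + 1.98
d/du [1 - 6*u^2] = -12*u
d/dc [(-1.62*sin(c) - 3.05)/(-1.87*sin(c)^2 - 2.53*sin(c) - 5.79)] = (-3.0294*sin(c)^2 - 11.407*sin(c) + 1.6633)*cos(c)/(3.4969*sin(c)^4 + 9.4622*sin(c)^3 + 28.0555*sin(c)^2 + 29.2974*sin(c) + 33.5241)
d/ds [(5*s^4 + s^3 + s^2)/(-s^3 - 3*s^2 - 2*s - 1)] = s*(-5*s^5 - 30*s^4 - 32*s^3 - 24*s^2 - 5*s - 2)/(s^6 + 6*s^5 + 13*s^4 + 14*s^3 + 10*s^2 + 4*s + 1)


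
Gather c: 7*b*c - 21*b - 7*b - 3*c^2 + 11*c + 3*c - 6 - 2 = -28*b - 3*c^2 + c*(7*b + 14) - 8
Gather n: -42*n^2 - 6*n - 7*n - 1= -42*n^2 - 13*n - 1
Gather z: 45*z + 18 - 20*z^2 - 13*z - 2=-20*z^2 + 32*z + 16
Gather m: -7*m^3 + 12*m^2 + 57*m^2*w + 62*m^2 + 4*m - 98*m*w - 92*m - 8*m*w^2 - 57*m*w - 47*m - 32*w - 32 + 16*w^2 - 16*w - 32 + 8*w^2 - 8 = -7*m^3 + m^2*(57*w + 74) + m*(-8*w^2 - 155*w - 135) + 24*w^2 - 48*w - 72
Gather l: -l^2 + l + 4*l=-l^2 + 5*l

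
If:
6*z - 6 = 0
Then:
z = 1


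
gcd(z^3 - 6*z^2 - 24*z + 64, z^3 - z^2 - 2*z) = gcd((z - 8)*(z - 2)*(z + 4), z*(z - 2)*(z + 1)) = z - 2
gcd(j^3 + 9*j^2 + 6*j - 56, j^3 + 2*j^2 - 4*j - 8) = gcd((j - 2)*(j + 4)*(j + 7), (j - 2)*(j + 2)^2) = j - 2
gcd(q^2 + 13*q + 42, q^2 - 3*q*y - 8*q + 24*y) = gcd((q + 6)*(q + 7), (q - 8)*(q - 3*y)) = 1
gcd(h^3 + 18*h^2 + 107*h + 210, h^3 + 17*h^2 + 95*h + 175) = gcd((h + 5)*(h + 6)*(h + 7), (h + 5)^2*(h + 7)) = h^2 + 12*h + 35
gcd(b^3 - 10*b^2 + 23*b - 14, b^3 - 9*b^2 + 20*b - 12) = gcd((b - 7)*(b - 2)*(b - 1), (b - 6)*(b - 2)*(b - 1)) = b^2 - 3*b + 2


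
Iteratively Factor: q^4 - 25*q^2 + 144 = (q - 3)*(q^3 + 3*q^2 - 16*q - 48) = (q - 3)*(q + 4)*(q^2 - q - 12) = (q - 3)*(q + 3)*(q + 4)*(q - 4)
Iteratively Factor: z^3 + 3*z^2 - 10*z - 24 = (z + 4)*(z^2 - z - 6) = (z - 3)*(z + 4)*(z + 2)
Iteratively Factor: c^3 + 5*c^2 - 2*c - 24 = (c + 3)*(c^2 + 2*c - 8) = (c - 2)*(c + 3)*(c + 4)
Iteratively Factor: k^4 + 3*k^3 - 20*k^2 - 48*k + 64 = (k + 4)*(k^3 - k^2 - 16*k + 16) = (k + 4)^2*(k^2 - 5*k + 4) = (k - 1)*(k + 4)^2*(k - 4)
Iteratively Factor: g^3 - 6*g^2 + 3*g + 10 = (g - 5)*(g^2 - g - 2) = (g - 5)*(g + 1)*(g - 2)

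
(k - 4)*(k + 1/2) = k^2 - 7*k/2 - 2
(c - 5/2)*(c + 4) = c^2 + 3*c/2 - 10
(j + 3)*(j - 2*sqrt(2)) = j^2 - 2*sqrt(2)*j + 3*j - 6*sqrt(2)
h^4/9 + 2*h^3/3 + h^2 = h^2*(h/3 + 1)^2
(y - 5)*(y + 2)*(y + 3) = y^3 - 19*y - 30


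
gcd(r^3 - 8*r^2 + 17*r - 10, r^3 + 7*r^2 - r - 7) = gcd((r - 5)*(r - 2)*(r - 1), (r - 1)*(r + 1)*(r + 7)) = r - 1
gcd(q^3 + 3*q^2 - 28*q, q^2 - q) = q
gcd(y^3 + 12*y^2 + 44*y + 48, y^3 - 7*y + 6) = 1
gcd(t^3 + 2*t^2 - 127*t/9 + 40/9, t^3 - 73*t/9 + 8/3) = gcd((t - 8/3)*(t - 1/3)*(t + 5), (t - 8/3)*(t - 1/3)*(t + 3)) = t^2 - 3*t + 8/9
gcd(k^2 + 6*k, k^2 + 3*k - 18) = k + 6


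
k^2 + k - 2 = (k - 1)*(k + 2)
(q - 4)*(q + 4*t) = q^2 + 4*q*t - 4*q - 16*t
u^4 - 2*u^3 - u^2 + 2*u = u*(u - 2)*(u - 1)*(u + 1)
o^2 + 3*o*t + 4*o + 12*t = (o + 4)*(o + 3*t)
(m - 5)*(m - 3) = m^2 - 8*m + 15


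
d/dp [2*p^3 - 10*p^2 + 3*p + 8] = 6*p^2 - 20*p + 3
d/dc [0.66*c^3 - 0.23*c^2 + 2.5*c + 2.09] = 1.98*c^2 - 0.46*c + 2.5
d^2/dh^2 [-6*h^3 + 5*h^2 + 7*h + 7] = 10 - 36*h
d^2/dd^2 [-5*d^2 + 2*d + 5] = -10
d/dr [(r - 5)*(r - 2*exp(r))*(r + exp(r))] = (r - 5)*(r - 2*exp(r))*(exp(r) + 1) - (r - 5)*(r + exp(r))*(2*exp(r) - 1) + (r - 2*exp(r))*(r + exp(r))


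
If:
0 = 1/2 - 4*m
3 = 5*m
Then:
No Solution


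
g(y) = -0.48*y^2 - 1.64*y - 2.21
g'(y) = -0.96*y - 1.64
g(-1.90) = -0.83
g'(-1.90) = 0.18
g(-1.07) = -1.00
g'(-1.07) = -0.61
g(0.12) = -2.41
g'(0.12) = -1.76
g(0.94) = -4.18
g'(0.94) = -2.54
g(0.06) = -2.31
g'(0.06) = -1.70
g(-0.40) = -1.63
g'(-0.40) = -1.26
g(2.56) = -9.55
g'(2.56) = -4.10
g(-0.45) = -1.57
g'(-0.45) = -1.21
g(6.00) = -29.33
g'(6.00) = -7.40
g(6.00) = -29.33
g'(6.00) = -7.40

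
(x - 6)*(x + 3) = x^2 - 3*x - 18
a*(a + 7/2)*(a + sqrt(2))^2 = a^4 + 2*sqrt(2)*a^3 + 7*a^3/2 + 2*a^2 + 7*sqrt(2)*a^2 + 7*a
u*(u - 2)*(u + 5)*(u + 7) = u^4 + 10*u^3 + 11*u^2 - 70*u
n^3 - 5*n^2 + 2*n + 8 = (n - 4)*(n - 2)*(n + 1)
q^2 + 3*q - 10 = (q - 2)*(q + 5)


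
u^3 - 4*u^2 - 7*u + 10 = (u - 5)*(u - 1)*(u + 2)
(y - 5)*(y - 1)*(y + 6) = y^3 - 31*y + 30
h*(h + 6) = h^2 + 6*h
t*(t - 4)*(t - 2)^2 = t^4 - 8*t^3 + 20*t^2 - 16*t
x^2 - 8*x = x*(x - 8)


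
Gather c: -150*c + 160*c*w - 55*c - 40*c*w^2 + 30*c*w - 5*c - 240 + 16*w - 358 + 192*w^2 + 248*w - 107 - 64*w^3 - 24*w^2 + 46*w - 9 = c*(-40*w^2 + 190*w - 210) - 64*w^3 + 168*w^2 + 310*w - 714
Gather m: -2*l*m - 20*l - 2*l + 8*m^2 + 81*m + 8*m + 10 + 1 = -22*l + 8*m^2 + m*(89 - 2*l) + 11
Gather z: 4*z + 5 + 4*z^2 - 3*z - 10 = 4*z^2 + z - 5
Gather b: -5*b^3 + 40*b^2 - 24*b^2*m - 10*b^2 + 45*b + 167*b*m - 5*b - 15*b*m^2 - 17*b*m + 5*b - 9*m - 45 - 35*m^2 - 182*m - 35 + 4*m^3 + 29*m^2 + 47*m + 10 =-5*b^3 + b^2*(30 - 24*m) + b*(-15*m^2 + 150*m + 45) + 4*m^3 - 6*m^2 - 144*m - 70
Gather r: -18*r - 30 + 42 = 12 - 18*r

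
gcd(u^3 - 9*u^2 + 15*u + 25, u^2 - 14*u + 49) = 1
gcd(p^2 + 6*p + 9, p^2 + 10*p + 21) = p + 3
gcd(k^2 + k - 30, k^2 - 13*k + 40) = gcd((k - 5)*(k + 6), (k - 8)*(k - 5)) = k - 5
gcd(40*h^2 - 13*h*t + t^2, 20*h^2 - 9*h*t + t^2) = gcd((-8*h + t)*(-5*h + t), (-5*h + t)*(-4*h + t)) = -5*h + t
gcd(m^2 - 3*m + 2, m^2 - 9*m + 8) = m - 1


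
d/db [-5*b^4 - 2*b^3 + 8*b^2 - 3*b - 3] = -20*b^3 - 6*b^2 + 16*b - 3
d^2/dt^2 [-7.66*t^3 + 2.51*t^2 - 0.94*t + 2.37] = 5.02 - 45.96*t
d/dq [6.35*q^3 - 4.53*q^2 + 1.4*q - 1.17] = 19.05*q^2 - 9.06*q + 1.4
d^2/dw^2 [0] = 0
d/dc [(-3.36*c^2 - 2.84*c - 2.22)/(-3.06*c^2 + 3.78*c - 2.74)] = (-21.3912*c^2 + 4.8264*c + 16.1732)/(9.3636*c^4 - 23.1336*c^3 + 31.0572*c^2 - 20.7144*c + 7.5076)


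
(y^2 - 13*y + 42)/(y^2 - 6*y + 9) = (y^2 - 13*y + 42)/(y^2 - 6*y + 9)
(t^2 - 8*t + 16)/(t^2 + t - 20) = (t - 4)/(t + 5)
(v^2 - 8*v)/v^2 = (v - 8)/v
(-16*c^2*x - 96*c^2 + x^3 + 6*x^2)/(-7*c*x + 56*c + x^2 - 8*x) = (16*c^2*x + 96*c^2 - x^3 - 6*x^2)/(7*c*x - 56*c - x^2 + 8*x)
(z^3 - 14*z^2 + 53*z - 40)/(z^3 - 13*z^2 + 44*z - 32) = (z - 5)/(z - 4)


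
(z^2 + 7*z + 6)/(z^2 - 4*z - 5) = (z + 6)/(z - 5)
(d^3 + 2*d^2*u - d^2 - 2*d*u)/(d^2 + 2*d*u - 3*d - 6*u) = d*(d - 1)/(d - 3)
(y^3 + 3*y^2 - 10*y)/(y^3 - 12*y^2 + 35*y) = (y^2 + 3*y - 10)/(y^2 - 12*y + 35)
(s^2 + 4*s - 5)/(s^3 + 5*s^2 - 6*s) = (s + 5)/(s*(s + 6))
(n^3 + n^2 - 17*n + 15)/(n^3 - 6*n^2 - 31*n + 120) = (n - 1)/(n - 8)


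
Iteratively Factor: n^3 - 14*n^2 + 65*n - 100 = (n - 5)*(n^2 - 9*n + 20) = (n - 5)*(n - 4)*(n - 5)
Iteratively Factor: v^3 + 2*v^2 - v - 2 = (v - 1)*(v^2 + 3*v + 2) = (v - 1)*(v + 2)*(v + 1)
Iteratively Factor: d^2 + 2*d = (d + 2)*(d)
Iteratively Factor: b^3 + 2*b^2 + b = (b + 1)*(b^2 + b) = b*(b + 1)*(b + 1)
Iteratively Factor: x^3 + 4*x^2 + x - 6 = (x + 3)*(x^2 + x - 2) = (x + 2)*(x + 3)*(x - 1)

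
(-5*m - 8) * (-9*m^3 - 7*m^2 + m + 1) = 45*m^4 + 107*m^3 + 51*m^2 - 13*m - 8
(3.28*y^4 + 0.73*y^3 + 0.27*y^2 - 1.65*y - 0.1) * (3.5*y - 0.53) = 11.48*y^5 + 0.8166*y^4 + 0.5581*y^3 - 5.9181*y^2 + 0.5245*y + 0.053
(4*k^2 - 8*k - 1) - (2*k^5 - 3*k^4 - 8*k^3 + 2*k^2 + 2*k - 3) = -2*k^5 + 3*k^4 + 8*k^3 + 2*k^2 - 10*k + 2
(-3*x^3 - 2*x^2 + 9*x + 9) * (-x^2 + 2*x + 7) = 3*x^5 - 4*x^4 - 34*x^3 - 5*x^2 + 81*x + 63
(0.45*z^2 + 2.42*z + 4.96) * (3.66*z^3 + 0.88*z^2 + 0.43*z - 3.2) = 1.647*z^5 + 9.2532*z^4 + 20.4767*z^3 + 3.9654*z^2 - 5.6112*z - 15.872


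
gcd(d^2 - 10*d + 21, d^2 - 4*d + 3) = d - 3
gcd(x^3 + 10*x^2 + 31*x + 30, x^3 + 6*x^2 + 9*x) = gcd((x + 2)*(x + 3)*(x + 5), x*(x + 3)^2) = x + 3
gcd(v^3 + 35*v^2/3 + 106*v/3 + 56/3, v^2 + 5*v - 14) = v + 7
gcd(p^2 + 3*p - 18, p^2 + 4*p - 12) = p + 6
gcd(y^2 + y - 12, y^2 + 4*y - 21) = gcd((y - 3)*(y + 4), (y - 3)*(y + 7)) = y - 3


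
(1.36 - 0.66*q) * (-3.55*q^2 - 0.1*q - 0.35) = 2.343*q^3 - 4.762*q^2 + 0.095*q - 0.476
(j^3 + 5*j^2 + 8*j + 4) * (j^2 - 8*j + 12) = j^5 - 3*j^4 - 20*j^3 + 64*j + 48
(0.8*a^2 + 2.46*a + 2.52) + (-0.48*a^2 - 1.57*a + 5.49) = 0.32*a^2 + 0.89*a + 8.01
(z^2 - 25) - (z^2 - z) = z - 25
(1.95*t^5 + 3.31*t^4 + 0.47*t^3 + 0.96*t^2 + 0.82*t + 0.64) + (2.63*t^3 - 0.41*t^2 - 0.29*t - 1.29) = 1.95*t^5 + 3.31*t^4 + 3.1*t^3 + 0.55*t^2 + 0.53*t - 0.65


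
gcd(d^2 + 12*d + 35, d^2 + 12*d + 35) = d^2 + 12*d + 35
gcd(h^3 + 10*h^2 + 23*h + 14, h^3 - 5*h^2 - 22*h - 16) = h^2 + 3*h + 2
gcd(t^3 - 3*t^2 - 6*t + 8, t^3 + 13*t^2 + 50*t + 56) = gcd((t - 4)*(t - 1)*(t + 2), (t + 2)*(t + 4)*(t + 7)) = t + 2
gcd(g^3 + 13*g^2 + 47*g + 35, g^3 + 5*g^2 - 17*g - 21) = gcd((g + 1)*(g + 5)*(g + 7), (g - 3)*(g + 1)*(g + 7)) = g^2 + 8*g + 7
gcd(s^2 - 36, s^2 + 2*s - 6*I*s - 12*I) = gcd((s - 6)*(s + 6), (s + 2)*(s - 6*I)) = 1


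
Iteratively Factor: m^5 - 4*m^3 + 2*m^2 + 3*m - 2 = (m - 1)*(m^4 + m^3 - 3*m^2 - m + 2) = (m - 1)^2*(m^3 + 2*m^2 - m - 2) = (m - 1)^2*(m + 2)*(m^2 - 1) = (m - 1)^2*(m + 1)*(m + 2)*(m - 1)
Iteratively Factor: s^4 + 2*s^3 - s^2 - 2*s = (s - 1)*(s^3 + 3*s^2 + 2*s) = (s - 1)*(s + 1)*(s^2 + 2*s) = s*(s - 1)*(s + 1)*(s + 2)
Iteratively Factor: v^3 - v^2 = (v)*(v^2 - v) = v^2*(v - 1)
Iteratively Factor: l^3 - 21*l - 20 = (l - 5)*(l^2 + 5*l + 4) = (l - 5)*(l + 4)*(l + 1)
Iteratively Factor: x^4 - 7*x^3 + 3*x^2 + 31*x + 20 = (x + 1)*(x^3 - 8*x^2 + 11*x + 20) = (x + 1)^2*(x^2 - 9*x + 20) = (x - 4)*(x + 1)^2*(x - 5)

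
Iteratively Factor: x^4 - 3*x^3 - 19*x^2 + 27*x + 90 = (x + 2)*(x^3 - 5*x^2 - 9*x + 45) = (x + 2)*(x + 3)*(x^2 - 8*x + 15) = (x - 5)*(x + 2)*(x + 3)*(x - 3)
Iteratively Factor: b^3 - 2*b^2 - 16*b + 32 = (b + 4)*(b^2 - 6*b + 8) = (b - 2)*(b + 4)*(b - 4)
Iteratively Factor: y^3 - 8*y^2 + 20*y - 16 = (y - 2)*(y^2 - 6*y + 8) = (y - 2)^2*(y - 4)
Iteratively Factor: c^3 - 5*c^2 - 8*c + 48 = (c + 3)*(c^2 - 8*c + 16) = (c - 4)*(c + 3)*(c - 4)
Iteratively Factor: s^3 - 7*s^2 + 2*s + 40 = (s - 5)*(s^2 - 2*s - 8) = (s - 5)*(s + 2)*(s - 4)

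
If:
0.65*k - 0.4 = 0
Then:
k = 0.62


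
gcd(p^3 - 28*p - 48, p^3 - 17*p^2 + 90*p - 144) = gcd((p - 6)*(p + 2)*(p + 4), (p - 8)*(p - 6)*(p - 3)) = p - 6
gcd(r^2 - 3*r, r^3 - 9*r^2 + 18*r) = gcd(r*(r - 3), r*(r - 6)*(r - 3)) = r^2 - 3*r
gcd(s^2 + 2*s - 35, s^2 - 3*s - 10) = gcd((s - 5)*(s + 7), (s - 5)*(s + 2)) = s - 5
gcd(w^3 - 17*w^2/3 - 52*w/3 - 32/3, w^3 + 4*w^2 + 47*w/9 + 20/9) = w^2 + 7*w/3 + 4/3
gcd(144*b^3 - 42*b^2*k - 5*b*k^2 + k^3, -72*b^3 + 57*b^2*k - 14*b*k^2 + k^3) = 24*b^2 - 11*b*k + k^2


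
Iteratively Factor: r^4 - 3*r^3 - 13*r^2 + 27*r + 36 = (r + 3)*(r^3 - 6*r^2 + 5*r + 12) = (r + 1)*(r + 3)*(r^2 - 7*r + 12) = (r - 4)*(r + 1)*(r + 3)*(r - 3)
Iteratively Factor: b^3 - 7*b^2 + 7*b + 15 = (b - 3)*(b^2 - 4*b - 5) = (b - 3)*(b + 1)*(b - 5)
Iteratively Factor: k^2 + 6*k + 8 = (k + 2)*(k + 4)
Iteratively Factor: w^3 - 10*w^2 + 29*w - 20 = (w - 1)*(w^2 - 9*w + 20) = (w - 4)*(w - 1)*(w - 5)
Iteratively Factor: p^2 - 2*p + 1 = (p - 1)*(p - 1)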